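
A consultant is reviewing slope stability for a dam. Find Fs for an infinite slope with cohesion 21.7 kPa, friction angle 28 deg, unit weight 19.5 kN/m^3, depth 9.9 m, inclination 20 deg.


Using Fs = c / (gamma*H*sin(beta)*cos(beta)) + tan(phi)/tan(beta)
Cohesion contribution = 21.7 / (19.5*9.9*sin(20)*cos(20))
Cohesion contribution = 0.349746
Friction contribution = tan(28)/tan(20) = 1.46086
Fs = 0.349746 + 1.46086
Fs = 1.811


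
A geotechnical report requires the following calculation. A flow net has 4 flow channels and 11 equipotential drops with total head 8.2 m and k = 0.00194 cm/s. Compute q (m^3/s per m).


Result: 5.785e-05 m^3/s per m

Derivation:
Convert k to m/s for unit consistency with H:
k = 0.00194 cm/s = 0.00194 / 100 m/s = 1.94e-05 m/s
Using q = k * H * Nf / Nd
Nf / Nd = 4 / 11 = 0.3636
q = 1.94e-05 * 8.2 * 0.3636
q = 5.785e-05 m^3/s per m


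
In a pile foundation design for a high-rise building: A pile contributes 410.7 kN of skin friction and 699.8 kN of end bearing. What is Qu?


Using Qu = Qf + Qb
Qu = 410.7 + 699.8
Qu = 1110.5 kN


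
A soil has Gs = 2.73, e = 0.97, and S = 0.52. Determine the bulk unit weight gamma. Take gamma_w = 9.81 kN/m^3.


Using gamma = gamma_w * (Gs + S*e) / (1 + e)
Numerator: Gs + S*e = 2.73 + 0.52*0.97 = 3.2344
Denominator: 1 + e = 1 + 0.97 = 1.97
gamma = 9.81 * 3.2344 / 1.97
gamma = 16.106 kN/m^3


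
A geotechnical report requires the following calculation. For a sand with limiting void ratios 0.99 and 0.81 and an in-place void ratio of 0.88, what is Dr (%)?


Using Dr = (e_max - e) / (e_max - e_min) * 100
e_max - e = 0.99 - 0.88 = 0.11
e_max - e_min = 0.99 - 0.81 = 0.18
Dr = 0.11 / 0.18 * 100
Dr = 61.11 %


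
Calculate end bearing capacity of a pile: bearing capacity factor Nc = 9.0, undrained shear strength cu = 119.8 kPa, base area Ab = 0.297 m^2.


Using Qb = Nc * cu * Ab
Qb = 9.0 * 119.8 * 0.297
Qb = 320.23 kN


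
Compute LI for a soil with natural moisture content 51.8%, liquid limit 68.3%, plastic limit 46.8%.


First compute the plasticity index:
PI = LL - PL = 68.3 - 46.8 = 21.5
Then compute the liquidity index:
LI = (w - PL) / PI
LI = (51.8 - 46.8) / 21.5
LI = 0.233


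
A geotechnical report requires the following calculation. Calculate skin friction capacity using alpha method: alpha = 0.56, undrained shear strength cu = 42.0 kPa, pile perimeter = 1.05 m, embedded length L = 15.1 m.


Result: 372.91 kN

Derivation:
Using Qs = alpha * cu * perimeter * L
Qs = 0.56 * 42.0 * 1.05 * 15.1
Qs = 372.91 kN


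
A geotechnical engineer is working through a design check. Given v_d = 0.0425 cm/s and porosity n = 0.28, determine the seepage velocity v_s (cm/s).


Result: 0.15179 cm/s

Derivation:
Using v_s = v_d / n
v_s = 0.0425 / 0.28
v_s = 0.15179 cm/s


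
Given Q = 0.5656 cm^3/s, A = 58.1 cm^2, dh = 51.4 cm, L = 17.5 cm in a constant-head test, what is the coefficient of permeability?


Compute hydraulic gradient:
i = dh / L = 51.4 / 17.5 = 2.93714
Then apply Darcy's law:
k = Q / (A * i)
k = 0.5656 / (58.1 * 2.93714)
k = 0.5656 / 170.648
k = 0.003314 cm/s


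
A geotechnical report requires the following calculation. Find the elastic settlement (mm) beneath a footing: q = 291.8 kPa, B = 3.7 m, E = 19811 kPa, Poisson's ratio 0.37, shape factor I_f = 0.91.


Result: 42.804 mm

Derivation:
Using Se = q * B * (1 - nu^2) * I_f / E
1 - nu^2 = 1 - 0.37^2 = 0.8631
Se = 291.8 * 3.7 * 0.8631 * 0.91 / 19811
Se = 0.042804 m
Convert to mm: Se = 0.042804 * 1000 = 42.804 mm


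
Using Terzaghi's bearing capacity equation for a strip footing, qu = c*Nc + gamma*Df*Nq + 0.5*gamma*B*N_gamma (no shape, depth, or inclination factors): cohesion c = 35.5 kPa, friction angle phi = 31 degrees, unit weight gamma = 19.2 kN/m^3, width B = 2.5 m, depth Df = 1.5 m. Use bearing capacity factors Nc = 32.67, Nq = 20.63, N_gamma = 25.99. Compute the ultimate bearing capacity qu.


Result: 2377.69 kPa

Derivation:
Compute qu = c*Nc + gamma*Df*Nq + 0.5*gamma*B*N_gamma
Term 1: 35.5 * 32.67 = 1159.785
Term 2: 19.2 * 1.5 * 20.63 = 594.144
Term 3: 0.5 * 19.2 * 2.5 * 25.99 = 623.76
qu = 1159.785 + 594.144 + 623.76
qu = 2377.69 kPa


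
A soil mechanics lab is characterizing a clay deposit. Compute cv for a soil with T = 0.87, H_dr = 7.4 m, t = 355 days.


Result: 0.1342 m^2/day

Derivation:
Using cv = T * H_dr^2 / t
H_dr^2 = 7.4^2 = 54.76
cv = 0.87 * 54.76 / 355
cv = 0.1342 m^2/day


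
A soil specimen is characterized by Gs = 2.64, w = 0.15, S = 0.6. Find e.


Result: 0.66

Derivation:
Using the relation e = Gs * w / S
e = 2.64 * 0.15 / 0.6
e = 0.66


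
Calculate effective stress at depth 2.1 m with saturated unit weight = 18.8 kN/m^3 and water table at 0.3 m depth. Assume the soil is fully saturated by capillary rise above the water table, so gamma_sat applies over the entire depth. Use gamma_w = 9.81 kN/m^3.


Result: 21.82 kPa

Derivation:
Total stress = gamma_sat * depth
sigma = 18.8 * 2.1 = 39.48 kPa
Pore water pressure u = gamma_w * (depth - d_wt)
u = 9.81 * (2.1 - 0.3) = 17.658 kPa
Effective stress = sigma - u
sigma' = 39.48 - 17.658 = 21.82 kPa


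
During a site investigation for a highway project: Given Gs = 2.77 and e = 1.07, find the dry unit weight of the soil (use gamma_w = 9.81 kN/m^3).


Using gamma_d = Gs * gamma_w / (1 + e)
gamma_d = 2.77 * 9.81 / (1 + 1.07)
gamma_d = 2.77 * 9.81 / 2.07
gamma_d = 13.127 kN/m^3


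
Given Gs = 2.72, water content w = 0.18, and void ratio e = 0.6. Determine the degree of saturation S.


Using S = Gs * w / e
S = 2.72 * 0.18 / 0.6
S = 0.816


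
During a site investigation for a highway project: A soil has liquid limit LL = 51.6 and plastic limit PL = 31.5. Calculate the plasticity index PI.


Using PI = LL - PL
PI = 51.6 - 31.5
PI = 20.1


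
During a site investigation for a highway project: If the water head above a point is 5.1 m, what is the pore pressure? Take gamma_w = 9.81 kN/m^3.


Using u = gamma_w * h_w
u = 9.81 * 5.1
u = 50.03 kPa


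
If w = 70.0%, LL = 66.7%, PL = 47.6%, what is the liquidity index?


First compute the plasticity index:
PI = LL - PL = 66.7 - 47.6 = 19.1
Then compute the liquidity index:
LI = (w - PL) / PI
LI = (70.0 - 47.6) / 19.1
LI = 1.173


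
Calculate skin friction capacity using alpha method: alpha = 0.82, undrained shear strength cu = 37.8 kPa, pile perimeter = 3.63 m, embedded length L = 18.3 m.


Using Qs = alpha * cu * perimeter * L
Qs = 0.82 * 37.8 * 3.63 * 18.3
Qs = 2059.03 kN


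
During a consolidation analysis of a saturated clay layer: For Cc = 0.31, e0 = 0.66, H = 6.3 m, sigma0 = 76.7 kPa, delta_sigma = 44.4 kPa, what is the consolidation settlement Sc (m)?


Result: 0.2334 m

Derivation:
Using Sc = Cc * H / (1 + e0) * log10((sigma0 + delta_sigma) / sigma0)
Stress ratio = (76.7 + 44.4) / 76.7 = 1.57888
log10(1.57888) = 0.198349
Cc * H / (1 + e0) = 0.31 * 6.3 / (1 + 0.66) = 1.17651
Sc = 1.17651 * 0.198349
Sc = 0.2334 m


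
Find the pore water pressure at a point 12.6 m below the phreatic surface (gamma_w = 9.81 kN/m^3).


Result: 123.61 kPa

Derivation:
Using u = gamma_w * h_w
u = 9.81 * 12.6
u = 123.61 kPa


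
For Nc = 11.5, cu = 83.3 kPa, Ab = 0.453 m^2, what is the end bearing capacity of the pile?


Using Qb = Nc * cu * Ab
Qb = 11.5 * 83.3 * 0.453
Qb = 433.95 kN


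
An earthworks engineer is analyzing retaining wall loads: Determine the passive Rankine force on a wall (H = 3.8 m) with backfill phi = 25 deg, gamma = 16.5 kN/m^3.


Compute passive earth pressure coefficient:
Kp = tan^2(45 + phi/2) = tan^2(57.5) = 2.463913
Compute passive force:
Pp = 0.5 * Kp * gamma * H^2
Pp = 0.5 * 2.463913 * 16.5 * 3.8^2
Pp = 293.53 kN/m


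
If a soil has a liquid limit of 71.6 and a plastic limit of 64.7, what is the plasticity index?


Result: 6.9

Derivation:
Using PI = LL - PL
PI = 71.6 - 64.7
PI = 6.9


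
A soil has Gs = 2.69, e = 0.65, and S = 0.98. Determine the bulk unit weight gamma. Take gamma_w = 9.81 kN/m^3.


Using gamma = gamma_w * (Gs + S*e) / (1 + e)
Numerator: Gs + S*e = 2.69 + 0.98*0.65 = 3.327
Denominator: 1 + e = 1 + 0.65 = 1.65
gamma = 9.81 * 3.327 / 1.65
gamma = 19.781 kN/m^3


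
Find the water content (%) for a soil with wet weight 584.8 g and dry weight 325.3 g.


Using w = (m_wet - m_dry) / m_dry * 100
m_wet - m_dry = 584.8 - 325.3 = 259.5 g
w = 259.5 / 325.3 * 100
w = 79.77 %


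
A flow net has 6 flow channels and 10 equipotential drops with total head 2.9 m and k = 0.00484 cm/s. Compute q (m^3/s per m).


Convert k to m/s for unit consistency with H:
k = 0.00484 cm/s = 0.00484 / 100 m/s = 4.84e-05 m/s
Using q = k * H * Nf / Nd
Nf / Nd = 6 / 10 = 0.6
q = 4.84e-05 * 2.9 * 0.6
q = 8.422e-05 m^3/s per m


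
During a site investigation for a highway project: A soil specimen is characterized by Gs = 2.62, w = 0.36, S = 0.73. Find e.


Using the relation e = Gs * w / S
e = 2.62 * 0.36 / 0.73
e = 1.2921


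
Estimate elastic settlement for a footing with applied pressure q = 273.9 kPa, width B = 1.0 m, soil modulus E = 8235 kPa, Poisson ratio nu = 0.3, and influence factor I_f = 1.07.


Result: 32.386 mm

Derivation:
Using Se = q * B * (1 - nu^2) * I_f / E
1 - nu^2 = 1 - 0.3^2 = 0.91
Se = 273.9 * 1.0 * 0.91 * 1.07 / 8235
Se = 0.032386 m
Convert to mm: Se = 0.032386 * 1000 = 32.386 mm


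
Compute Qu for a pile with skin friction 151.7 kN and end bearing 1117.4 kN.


Using Qu = Qf + Qb
Qu = 151.7 + 1117.4
Qu = 1269.1 kN


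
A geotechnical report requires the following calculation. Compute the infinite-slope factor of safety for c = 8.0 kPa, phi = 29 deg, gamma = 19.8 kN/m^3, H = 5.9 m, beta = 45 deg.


Result: 0.691

Derivation:
Using Fs = c / (gamma*H*sin(beta)*cos(beta)) + tan(phi)/tan(beta)
Cohesion contribution = 8.0 / (19.8*5.9*sin(45)*cos(45))
Cohesion contribution = 0.136963
Friction contribution = tan(29)/tan(45) = 0.554309
Fs = 0.136963 + 0.554309
Fs = 0.691


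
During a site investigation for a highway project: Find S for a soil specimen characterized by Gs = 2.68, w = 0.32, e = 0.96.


Using S = Gs * w / e
S = 2.68 * 0.32 / 0.96
S = 0.8933


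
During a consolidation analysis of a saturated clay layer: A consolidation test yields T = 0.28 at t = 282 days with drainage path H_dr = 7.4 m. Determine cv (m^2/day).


Result: 0.05437 m^2/day

Derivation:
Using cv = T * H_dr^2 / t
H_dr^2 = 7.4^2 = 54.76
cv = 0.28 * 54.76 / 282
cv = 0.05437 m^2/day


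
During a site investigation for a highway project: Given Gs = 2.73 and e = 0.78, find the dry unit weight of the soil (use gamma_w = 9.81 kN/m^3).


Using gamma_d = Gs * gamma_w / (1 + e)
gamma_d = 2.73 * 9.81 / (1 + 0.78)
gamma_d = 2.73 * 9.81 / 1.78
gamma_d = 15.046 kN/m^3


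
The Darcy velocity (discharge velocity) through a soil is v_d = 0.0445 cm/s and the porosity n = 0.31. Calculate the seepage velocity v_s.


Using v_s = v_d / n
v_s = 0.0445 / 0.31
v_s = 0.14355 cm/s


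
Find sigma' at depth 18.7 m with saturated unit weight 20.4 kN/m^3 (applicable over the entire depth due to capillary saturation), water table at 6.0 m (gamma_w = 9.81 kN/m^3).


Total stress = gamma_sat * depth
sigma = 20.4 * 18.7 = 381.48 kPa
Pore water pressure u = gamma_w * (depth - d_wt)
u = 9.81 * (18.7 - 6.0) = 124.587 kPa
Effective stress = sigma - u
sigma' = 381.48 - 124.587 = 256.89 kPa


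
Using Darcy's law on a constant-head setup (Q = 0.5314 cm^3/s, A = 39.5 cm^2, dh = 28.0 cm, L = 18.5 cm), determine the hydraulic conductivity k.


Compute hydraulic gradient:
i = dh / L = 28.0 / 18.5 = 1.51351
Then apply Darcy's law:
k = Q / (A * i)
k = 0.5314 / (39.5 * 1.51351)
k = 0.5314 / 59.7838
k = 0.008889 cm/s


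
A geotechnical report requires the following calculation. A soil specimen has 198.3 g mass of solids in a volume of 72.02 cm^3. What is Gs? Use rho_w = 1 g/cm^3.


Result: 2.753

Derivation:
Using Gs = m_s / (V_s * rho_w)
Since rho_w = 1 g/cm^3:
Gs = 198.3 / 72.02
Gs = 2.753


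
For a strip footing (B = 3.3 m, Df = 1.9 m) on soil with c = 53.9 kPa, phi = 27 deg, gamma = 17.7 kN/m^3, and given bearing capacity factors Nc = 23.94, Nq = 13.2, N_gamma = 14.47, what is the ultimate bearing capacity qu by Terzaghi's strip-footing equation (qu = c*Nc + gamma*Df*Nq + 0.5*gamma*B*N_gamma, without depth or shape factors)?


Compute qu = c*Nc + gamma*Df*Nq + 0.5*gamma*B*N_gamma
Term 1: 53.9 * 23.94 = 1290.366
Term 2: 17.7 * 1.9 * 13.2 = 443.916
Term 3: 0.5 * 17.7 * 3.3 * 14.47 = 422.59635
qu = 1290.366 + 443.916 + 422.59635
qu = 2156.88 kPa


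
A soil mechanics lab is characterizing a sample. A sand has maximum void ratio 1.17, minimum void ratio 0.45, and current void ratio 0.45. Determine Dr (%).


Result: 100.0 %

Derivation:
Using Dr = (e_max - e) / (e_max - e_min) * 100
e_max - e = 1.17 - 0.45 = 0.72
e_max - e_min = 1.17 - 0.45 = 0.72
Dr = 0.72 / 0.72 * 100
Dr = 100.0 %


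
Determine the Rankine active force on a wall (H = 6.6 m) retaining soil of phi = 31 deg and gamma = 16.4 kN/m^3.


Result: 114.34 kN/m

Derivation:
Compute active earth pressure coefficient:
Ka = tan^2(45 - phi/2) = tan^2(29.5) = 0.320099
Compute active force:
Pa = 0.5 * Ka * gamma * H^2
Pa = 0.5 * 0.320099 * 16.4 * 6.6^2
Pa = 114.34 kN/m


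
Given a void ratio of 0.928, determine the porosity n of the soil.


Using the relation n = e / (1 + e)
n = 0.928 / (1 + 0.928)
n = 0.928 / 1.928
n = 0.4813


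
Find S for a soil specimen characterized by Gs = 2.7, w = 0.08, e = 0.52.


Using S = Gs * w / e
S = 2.7 * 0.08 / 0.52
S = 0.4154


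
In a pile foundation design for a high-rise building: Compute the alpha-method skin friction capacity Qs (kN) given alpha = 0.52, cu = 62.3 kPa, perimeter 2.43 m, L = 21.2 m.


Using Qs = alpha * cu * perimeter * L
Qs = 0.52 * 62.3 * 2.43 * 21.2
Qs = 1668.91 kN


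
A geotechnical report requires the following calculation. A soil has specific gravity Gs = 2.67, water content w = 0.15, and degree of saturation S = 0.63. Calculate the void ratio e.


Using the relation e = Gs * w / S
e = 2.67 * 0.15 / 0.63
e = 0.6357


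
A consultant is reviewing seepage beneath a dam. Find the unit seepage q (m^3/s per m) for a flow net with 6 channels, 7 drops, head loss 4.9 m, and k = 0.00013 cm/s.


Convert k to m/s for unit consistency with H:
k = 0.00013 cm/s = 0.00013 / 100 m/s = 1.3e-06 m/s
Using q = k * H * Nf / Nd
Nf / Nd = 6 / 7 = 0.8571
q = 1.3e-06 * 4.9 * 0.8571
q = 5.46e-06 m^3/s per m


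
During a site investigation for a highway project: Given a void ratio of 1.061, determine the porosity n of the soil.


Using the relation n = e / (1 + e)
n = 1.061 / (1 + 1.061)
n = 1.061 / 2.061
n = 0.5148


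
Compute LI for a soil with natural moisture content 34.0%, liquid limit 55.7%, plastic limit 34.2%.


First compute the plasticity index:
PI = LL - PL = 55.7 - 34.2 = 21.5
Then compute the liquidity index:
LI = (w - PL) / PI
LI = (34.0 - 34.2) / 21.5
LI = -0.009


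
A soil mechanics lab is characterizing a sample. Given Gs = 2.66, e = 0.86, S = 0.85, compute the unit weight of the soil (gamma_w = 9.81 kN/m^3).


Result: 17.885 kN/m^3

Derivation:
Using gamma = gamma_w * (Gs + S*e) / (1 + e)
Numerator: Gs + S*e = 2.66 + 0.85*0.86 = 3.391
Denominator: 1 + e = 1 + 0.86 = 1.86
gamma = 9.81 * 3.391 / 1.86
gamma = 17.885 kN/m^3


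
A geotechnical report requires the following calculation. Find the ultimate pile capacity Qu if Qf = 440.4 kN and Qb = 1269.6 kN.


Using Qu = Qf + Qb
Qu = 440.4 + 1269.6
Qu = 1710.0 kN


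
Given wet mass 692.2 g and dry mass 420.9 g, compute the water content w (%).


Result: 64.46 %

Derivation:
Using w = (m_wet - m_dry) / m_dry * 100
m_wet - m_dry = 692.2 - 420.9 = 271.3 g
w = 271.3 / 420.9 * 100
w = 64.46 %


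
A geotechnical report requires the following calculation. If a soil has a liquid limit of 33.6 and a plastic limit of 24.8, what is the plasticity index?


Using PI = LL - PL
PI = 33.6 - 24.8
PI = 8.8


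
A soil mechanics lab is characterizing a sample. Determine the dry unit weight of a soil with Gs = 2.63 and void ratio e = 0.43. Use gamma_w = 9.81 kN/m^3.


Using gamma_d = Gs * gamma_w / (1 + e)
gamma_d = 2.63 * 9.81 / (1 + 0.43)
gamma_d = 2.63 * 9.81 / 1.43
gamma_d = 18.042 kN/m^3


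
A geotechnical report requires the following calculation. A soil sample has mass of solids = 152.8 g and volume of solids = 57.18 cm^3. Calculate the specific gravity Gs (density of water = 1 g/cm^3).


Result: 2.672

Derivation:
Using Gs = m_s / (V_s * rho_w)
Since rho_w = 1 g/cm^3:
Gs = 152.8 / 57.18
Gs = 2.672


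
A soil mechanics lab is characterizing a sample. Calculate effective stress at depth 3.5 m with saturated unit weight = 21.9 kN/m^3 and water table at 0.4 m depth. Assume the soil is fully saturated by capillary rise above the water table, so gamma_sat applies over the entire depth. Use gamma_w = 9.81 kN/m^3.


Total stress = gamma_sat * depth
sigma = 21.9 * 3.5 = 76.65 kPa
Pore water pressure u = gamma_w * (depth - d_wt)
u = 9.81 * (3.5 - 0.4) = 30.411 kPa
Effective stress = sigma - u
sigma' = 76.65 - 30.411 = 46.24 kPa


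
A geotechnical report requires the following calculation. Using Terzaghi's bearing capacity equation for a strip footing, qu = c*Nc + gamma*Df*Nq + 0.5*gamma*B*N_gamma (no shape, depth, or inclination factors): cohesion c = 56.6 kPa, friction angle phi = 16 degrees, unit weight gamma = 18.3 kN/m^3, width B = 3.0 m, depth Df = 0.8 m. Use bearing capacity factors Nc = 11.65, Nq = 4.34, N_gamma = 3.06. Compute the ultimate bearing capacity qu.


Compute qu = c*Nc + gamma*Df*Nq + 0.5*gamma*B*N_gamma
Term 1: 56.6 * 11.65 = 659.39
Term 2: 18.3 * 0.8 * 4.34 = 63.5376
Term 3: 0.5 * 18.3 * 3.0 * 3.06 = 83.997
qu = 659.39 + 63.5376 + 83.997
qu = 806.92 kPa


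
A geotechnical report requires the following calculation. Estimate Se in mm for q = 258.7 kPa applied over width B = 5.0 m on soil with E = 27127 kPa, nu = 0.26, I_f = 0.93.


Result: 41.348 mm

Derivation:
Using Se = q * B * (1 - nu^2) * I_f / E
1 - nu^2 = 1 - 0.26^2 = 0.9324
Se = 258.7 * 5.0 * 0.9324 * 0.93 / 27127
Se = 0.041348 m
Convert to mm: Se = 0.041348 * 1000 = 41.348 mm


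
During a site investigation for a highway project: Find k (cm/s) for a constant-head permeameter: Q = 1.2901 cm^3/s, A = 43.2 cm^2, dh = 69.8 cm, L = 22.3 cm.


Result: 0.009541 cm/s

Derivation:
Compute hydraulic gradient:
i = dh / L = 69.8 / 22.3 = 3.13004
Then apply Darcy's law:
k = Q / (A * i)
k = 1.2901 / (43.2 * 3.13004)
k = 1.2901 / 135.218
k = 0.009541 cm/s


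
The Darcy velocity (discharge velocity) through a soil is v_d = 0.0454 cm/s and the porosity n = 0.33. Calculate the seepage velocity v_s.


Using v_s = v_d / n
v_s = 0.0454 / 0.33
v_s = 0.13758 cm/s


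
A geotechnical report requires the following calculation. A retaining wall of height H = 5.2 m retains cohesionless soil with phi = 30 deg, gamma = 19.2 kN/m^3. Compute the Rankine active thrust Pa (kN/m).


Result: 86.53 kN/m

Derivation:
Compute active earth pressure coefficient:
Ka = tan^2(45 - phi/2) = tan^2(30.0) = 0.333333
Compute active force:
Pa = 0.5 * Ka * gamma * H^2
Pa = 0.5 * 0.333333 * 19.2 * 5.2^2
Pa = 86.53 kN/m


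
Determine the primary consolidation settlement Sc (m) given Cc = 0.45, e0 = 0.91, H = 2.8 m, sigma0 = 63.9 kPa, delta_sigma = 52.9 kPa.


Result: 0.1728 m

Derivation:
Using Sc = Cc * H / (1 + e0) * log10((sigma0 + delta_sigma) / sigma0)
Stress ratio = (63.9 + 52.9) / 63.9 = 1.82786
log10(1.82786) = 0.261942
Cc * H / (1 + e0) = 0.45 * 2.8 / (1 + 0.91) = 0.659686
Sc = 0.659686 * 0.261942
Sc = 0.1728 m


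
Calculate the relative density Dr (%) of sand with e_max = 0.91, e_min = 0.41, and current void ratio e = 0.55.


Using Dr = (e_max - e) / (e_max - e_min) * 100
e_max - e = 0.91 - 0.55 = 0.36
e_max - e_min = 0.91 - 0.41 = 0.5
Dr = 0.36 / 0.5 * 100
Dr = 72.0 %


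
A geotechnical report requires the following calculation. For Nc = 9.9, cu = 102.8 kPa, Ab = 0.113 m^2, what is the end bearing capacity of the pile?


Using Qb = Nc * cu * Ab
Qb = 9.9 * 102.8 * 0.113
Qb = 115.0 kN


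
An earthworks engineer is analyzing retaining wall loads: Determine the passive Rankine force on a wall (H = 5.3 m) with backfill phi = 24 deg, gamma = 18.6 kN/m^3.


Compute passive earth pressure coefficient:
Kp = tan^2(45 + phi/2) = tan^2(57.0) = 2.371184
Compute passive force:
Pp = 0.5 * Kp * gamma * H^2
Pp = 0.5 * 2.371184 * 18.6 * 5.3^2
Pp = 619.44 kN/m


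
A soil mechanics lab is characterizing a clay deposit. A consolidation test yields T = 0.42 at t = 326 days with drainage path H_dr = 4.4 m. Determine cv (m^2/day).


Using cv = T * H_dr^2 / t
H_dr^2 = 4.4^2 = 19.36
cv = 0.42 * 19.36 / 326
cv = 0.02494 m^2/day


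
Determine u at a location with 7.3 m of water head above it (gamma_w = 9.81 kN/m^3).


Using u = gamma_w * h_w
u = 9.81 * 7.3
u = 71.61 kPa


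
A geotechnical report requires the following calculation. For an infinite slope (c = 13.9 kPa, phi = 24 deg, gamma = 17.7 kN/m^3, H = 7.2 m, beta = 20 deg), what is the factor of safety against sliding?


Using Fs = c / (gamma*H*sin(beta)*cos(beta)) + tan(phi)/tan(beta)
Cohesion contribution = 13.9 / (17.7*7.2*sin(20)*cos(20))
Cohesion contribution = 0.339369
Friction contribution = tan(24)/tan(20) = 1.22326
Fs = 0.339369 + 1.22326
Fs = 1.563


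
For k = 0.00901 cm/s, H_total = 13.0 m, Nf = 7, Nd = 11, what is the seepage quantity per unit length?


Convert k to m/s for unit consistency with H:
k = 0.00901 cm/s = 0.00901 / 100 m/s = 9.01e-05 m/s
Using q = k * H * Nf / Nd
Nf / Nd = 7 / 11 = 0.6364
q = 9.01e-05 * 13.0 * 0.6364
q = 0.0007454 m^3/s per m


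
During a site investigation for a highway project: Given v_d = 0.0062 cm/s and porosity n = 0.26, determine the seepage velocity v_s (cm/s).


Result: 0.02385 cm/s

Derivation:
Using v_s = v_d / n
v_s = 0.0062 / 0.26
v_s = 0.02385 cm/s


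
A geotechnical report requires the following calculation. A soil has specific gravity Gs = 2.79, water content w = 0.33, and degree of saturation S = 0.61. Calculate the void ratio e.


Using the relation e = Gs * w / S
e = 2.79 * 0.33 / 0.61
e = 1.5093


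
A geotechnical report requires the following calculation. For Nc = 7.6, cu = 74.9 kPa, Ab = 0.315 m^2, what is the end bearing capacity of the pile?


Using Qb = Nc * cu * Ab
Qb = 7.6 * 74.9 * 0.315
Qb = 179.31 kN


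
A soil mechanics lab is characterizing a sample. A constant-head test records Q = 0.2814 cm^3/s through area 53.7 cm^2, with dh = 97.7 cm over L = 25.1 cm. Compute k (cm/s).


Compute hydraulic gradient:
i = dh / L = 97.7 / 25.1 = 3.89243
Then apply Darcy's law:
k = Q / (A * i)
k = 0.2814 / (53.7 * 3.89243)
k = 0.2814 / 209.024
k = 0.001346 cm/s


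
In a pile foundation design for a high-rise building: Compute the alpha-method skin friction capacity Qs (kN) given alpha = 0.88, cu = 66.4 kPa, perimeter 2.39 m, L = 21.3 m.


Using Qs = alpha * cu * perimeter * L
Qs = 0.88 * 66.4 * 2.39 * 21.3
Qs = 2974.6 kN


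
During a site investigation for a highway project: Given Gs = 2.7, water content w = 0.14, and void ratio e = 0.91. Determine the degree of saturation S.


Result: 0.4154

Derivation:
Using S = Gs * w / e
S = 2.7 * 0.14 / 0.91
S = 0.4154


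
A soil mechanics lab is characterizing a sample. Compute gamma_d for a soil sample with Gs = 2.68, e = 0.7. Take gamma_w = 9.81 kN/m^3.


Using gamma_d = Gs * gamma_w / (1 + e)
gamma_d = 2.68 * 9.81 / (1 + 0.7)
gamma_d = 2.68 * 9.81 / 1.7
gamma_d = 15.465 kN/m^3


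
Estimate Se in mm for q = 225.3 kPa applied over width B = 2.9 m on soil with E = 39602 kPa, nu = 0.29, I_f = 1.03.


Result: 15.564 mm

Derivation:
Using Se = q * B * (1 - nu^2) * I_f / E
1 - nu^2 = 1 - 0.29^2 = 0.9159
Se = 225.3 * 2.9 * 0.9159 * 1.03 / 39602
Se = 0.015564 m
Convert to mm: Se = 0.015564 * 1000 = 15.564 mm


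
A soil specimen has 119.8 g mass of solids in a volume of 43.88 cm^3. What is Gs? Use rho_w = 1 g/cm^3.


Using Gs = m_s / (V_s * rho_w)
Since rho_w = 1 g/cm^3:
Gs = 119.8 / 43.88
Gs = 2.73


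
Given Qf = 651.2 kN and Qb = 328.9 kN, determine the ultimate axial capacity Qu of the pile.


Result: 980.1 kN

Derivation:
Using Qu = Qf + Qb
Qu = 651.2 + 328.9
Qu = 980.1 kN


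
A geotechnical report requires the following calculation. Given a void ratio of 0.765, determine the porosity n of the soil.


Using the relation n = e / (1 + e)
n = 0.765 / (1 + 0.765)
n = 0.765 / 1.765
n = 0.4334


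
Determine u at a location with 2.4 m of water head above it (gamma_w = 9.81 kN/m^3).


Using u = gamma_w * h_w
u = 9.81 * 2.4
u = 23.54 kPa


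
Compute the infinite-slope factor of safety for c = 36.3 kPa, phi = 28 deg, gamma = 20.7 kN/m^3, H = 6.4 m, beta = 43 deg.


Using Fs = c / (gamma*H*sin(beta)*cos(beta)) + tan(phi)/tan(beta)
Cohesion contribution = 36.3 / (20.7*6.4*sin(43)*cos(43))
Cohesion contribution = 0.549345
Friction contribution = tan(28)/tan(43) = 0.570189
Fs = 0.549345 + 0.570189
Fs = 1.12


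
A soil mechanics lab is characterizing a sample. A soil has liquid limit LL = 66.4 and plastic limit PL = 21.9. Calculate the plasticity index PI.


Result: 44.5

Derivation:
Using PI = LL - PL
PI = 66.4 - 21.9
PI = 44.5


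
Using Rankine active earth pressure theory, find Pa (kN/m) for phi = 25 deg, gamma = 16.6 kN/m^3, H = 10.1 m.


Result: 343.63 kN/m

Derivation:
Compute active earth pressure coefficient:
Ka = tan^2(45 - phi/2) = tan^2(32.5) = 0.405859
Compute active force:
Pa = 0.5 * Ka * gamma * H^2
Pa = 0.5 * 0.405859 * 16.6 * 10.1^2
Pa = 343.63 kN/m


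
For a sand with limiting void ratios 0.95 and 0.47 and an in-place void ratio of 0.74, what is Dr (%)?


Result: 43.75 %

Derivation:
Using Dr = (e_max - e) / (e_max - e_min) * 100
e_max - e = 0.95 - 0.74 = 0.21
e_max - e_min = 0.95 - 0.47 = 0.48
Dr = 0.21 / 0.48 * 100
Dr = 43.75 %


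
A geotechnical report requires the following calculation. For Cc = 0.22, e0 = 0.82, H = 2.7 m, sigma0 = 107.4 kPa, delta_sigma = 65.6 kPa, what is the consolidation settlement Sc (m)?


Using Sc = Cc * H / (1 + e0) * log10((sigma0 + delta_sigma) / sigma0)
Stress ratio = (107.4 + 65.6) / 107.4 = 1.6108
log10(1.6108) = 0.207042
Cc * H / (1 + e0) = 0.22 * 2.7 / (1 + 0.82) = 0.326374
Sc = 0.326374 * 0.207042
Sc = 0.0676 m


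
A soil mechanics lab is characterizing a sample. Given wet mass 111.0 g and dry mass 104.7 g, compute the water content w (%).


Using w = (m_wet - m_dry) / m_dry * 100
m_wet - m_dry = 111.0 - 104.7 = 6.3 g
w = 6.3 / 104.7 * 100
w = 6.02 %


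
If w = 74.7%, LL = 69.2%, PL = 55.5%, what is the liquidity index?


Result: 1.401

Derivation:
First compute the plasticity index:
PI = LL - PL = 69.2 - 55.5 = 13.7
Then compute the liquidity index:
LI = (w - PL) / PI
LI = (74.7 - 55.5) / 13.7
LI = 1.401


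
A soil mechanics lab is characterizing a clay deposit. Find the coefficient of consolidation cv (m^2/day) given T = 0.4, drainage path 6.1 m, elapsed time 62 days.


Result: 0.24006 m^2/day

Derivation:
Using cv = T * H_dr^2 / t
H_dr^2 = 6.1^2 = 37.21
cv = 0.4 * 37.21 / 62
cv = 0.24006 m^2/day


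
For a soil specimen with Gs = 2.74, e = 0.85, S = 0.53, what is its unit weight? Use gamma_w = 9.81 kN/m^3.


Using gamma = gamma_w * (Gs + S*e) / (1 + e)
Numerator: Gs + S*e = 2.74 + 0.53*0.85 = 3.1905
Denominator: 1 + e = 1 + 0.85 = 1.85
gamma = 9.81 * 3.1905 / 1.85
gamma = 16.918 kN/m^3


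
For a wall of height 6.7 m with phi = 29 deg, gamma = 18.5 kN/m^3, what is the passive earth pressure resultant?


Compute passive earth pressure coefficient:
Kp = tan^2(45 + phi/2) = tan^2(59.5) = 2.88206
Compute passive force:
Pp = 0.5 * Kp * gamma * H^2
Pp = 0.5 * 2.88206 * 18.5 * 6.7^2
Pp = 1196.73 kN/m


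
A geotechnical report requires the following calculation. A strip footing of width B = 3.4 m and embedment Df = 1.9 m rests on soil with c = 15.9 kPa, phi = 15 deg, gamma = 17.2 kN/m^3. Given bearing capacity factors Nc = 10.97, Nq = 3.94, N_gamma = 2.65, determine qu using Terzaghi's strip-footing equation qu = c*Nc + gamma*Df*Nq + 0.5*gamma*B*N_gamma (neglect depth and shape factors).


Result: 380.67 kPa

Derivation:
Compute qu = c*Nc + gamma*Df*Nq + 0.5*gamma*B*N_gamma
Term 1: 15.9 * 10.97 = 174.423
Term 2: 17.2 * 1.9 * 3.94 = 128.7592
Term 3: 0.5 * 17.2 * 3.4 * 2.65 = 77.486
qu = 174.423 + 128.7592 + 77.486
qu = 380.67 kPa


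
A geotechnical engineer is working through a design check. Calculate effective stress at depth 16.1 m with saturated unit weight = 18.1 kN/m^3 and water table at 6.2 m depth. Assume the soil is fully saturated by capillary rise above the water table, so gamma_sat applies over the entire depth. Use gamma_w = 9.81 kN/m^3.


Total stress = gamma_sat * depth
sigma = 18.1 * 16.1 = 291.41 kPa
Pore water pressure u = gamma_w * (depth - d_wt)
u = 9.81 * (16.1 - 6.2) = 97.119 kPa
Effective stress = sigma - u
sigma' = 291.41 - 97.119 = 194.29 kPa


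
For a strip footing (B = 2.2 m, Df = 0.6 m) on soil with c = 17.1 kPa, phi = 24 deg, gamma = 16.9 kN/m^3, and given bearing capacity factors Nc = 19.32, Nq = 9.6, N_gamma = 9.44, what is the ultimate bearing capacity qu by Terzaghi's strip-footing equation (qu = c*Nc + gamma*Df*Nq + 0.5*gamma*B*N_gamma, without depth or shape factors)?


Compute qu = c*Nc + gamma*Df*Nq + 0.5*gamma*B*N_gamma
Term 1: 17.1 * 19.32 = 330.372
Term 2: 16.9 * 0.6 * 9.6 = 97.344
Term 3: 0.5 * 16.9 * 2.2 * 9.44 = 175.4896
qu = 330.372 + 97.344 + 175.4896
qu = 603.21 kPa


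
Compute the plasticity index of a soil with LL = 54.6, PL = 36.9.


Result: 17.7

Derivation:
Using PI = LL - PL
PI = 54.6 - 36.9
PI = 17.7


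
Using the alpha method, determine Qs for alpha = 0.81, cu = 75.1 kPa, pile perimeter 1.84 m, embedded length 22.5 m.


Using Qs = alpha * cu * perimeter * L
Qs = 0.81 * 75.1 * 1.84 * 22.5
Qs = 2518.4 kN


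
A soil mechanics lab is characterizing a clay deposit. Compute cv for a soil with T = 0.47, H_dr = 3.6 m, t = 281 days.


Result: 0.02168 m^2/day

Derivation:
Using cv = T * H_dr^2 / t
H_dr^2 = 3.6^2 = 12.96
cv = 0.47 * 12.96 / 281
cv = 0.02168 m^2/day


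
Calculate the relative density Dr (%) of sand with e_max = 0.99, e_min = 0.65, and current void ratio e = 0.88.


Using Dr = (e_max - e) / (e_max - e_min) * 100
e_max - e = 0.99 - 0.88 = 0.11
e_max - e_min = 0.99 - 0.65 = 0.34
Dr = 0.11 / 0.34 * 100
Dr = 32.35 %


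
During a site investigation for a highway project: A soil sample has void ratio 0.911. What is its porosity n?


Result: 0.4767

Derivation:
Using the relation n = e / (1 + e)
n = 0.911 / (1 + 0.911)
n = 0.911 / 1.911
n = 0.4767


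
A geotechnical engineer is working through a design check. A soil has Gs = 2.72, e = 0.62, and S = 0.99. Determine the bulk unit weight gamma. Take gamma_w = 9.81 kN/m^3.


Result: 20.188 kN/m^3

Derivation:
Using gamma = gamma_w * (Gs + S*e) / (1 + e)
Numerator: Gs + S*e = 2.72 + 0.99*0.62 = 3.3338
Denominator: 1 + e = 1 + 0.62 = 1.62
gamma = 9.81 * 3.3338 / 1.62
gamma = 20.188 kN/m^3


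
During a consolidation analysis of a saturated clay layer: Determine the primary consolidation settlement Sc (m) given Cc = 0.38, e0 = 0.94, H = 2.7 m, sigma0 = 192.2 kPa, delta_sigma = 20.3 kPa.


Result: 0.0231 m

Derivation:
Using Sc = Cc * H / (1 + e0) * log10((sigma0 + delta_sigma) / sigma0)
Stress ratio = (192.2 + 20.3) / 192.2 = 1.10562
log10(1.10562) = 0.0436056
Cc * H / (1 + e0) = 0.38 * 2.7 / (1 + 0.94) = 0.528866
Sc = 0.528866 * 0.0436056
Sc = 0.0231 m


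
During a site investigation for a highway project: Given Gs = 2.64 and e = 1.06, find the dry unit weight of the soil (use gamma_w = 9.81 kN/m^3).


Result: 12.572 kN/m^3

Derivation:
Using gamma_d = Gs * gamma_w / (1 + e)
gamma_d = 2.64 * 9.81 / (1 + 1.06)
gamma_d = 2.64 * 9.81 / 2.06
gamma_d = 12.572 kN/m^3


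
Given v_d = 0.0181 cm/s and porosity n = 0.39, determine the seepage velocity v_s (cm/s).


Using v_s = v_d / n
v_s = 0.0181 / 0.39
v_s = 0.04641 cm/s


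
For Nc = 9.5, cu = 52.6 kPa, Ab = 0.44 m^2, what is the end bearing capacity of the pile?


Result: 219.87 kN

Derivation:
Using Qb = Nc * cu * Ab
Qb = 9.5 * 52.6 * 0.44
Qb = 219.87 kN


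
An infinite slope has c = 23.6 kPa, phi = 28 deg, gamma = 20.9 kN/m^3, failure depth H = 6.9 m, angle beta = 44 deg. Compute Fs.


Using Fs = c / (gamma*H*sin(beta)*cos(beta)) + tan(phi)/tan(beta)
Cohesion contribution = 23.6 / (20.9*6.9*sin(44)*cos(44))
Cohesion contribution = 0.3275
Friction contribution = tan(28)/tan(44) = 0.550601
Fs = 0.3275 + 0.550601
Fs = 0.878


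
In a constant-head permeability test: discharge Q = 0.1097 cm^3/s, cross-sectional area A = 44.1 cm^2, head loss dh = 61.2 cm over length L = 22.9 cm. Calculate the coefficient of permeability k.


Compute hydraulic gradient:
i = dh / L = 61.2 / 22.9 = 2.67249
Then apply Darcy's law:
k = Q / (A * i)
k = 0.1097 / (44.1 * 2.67249)
k = 0.1097 / 117.857
k = 0.000931 cm/s


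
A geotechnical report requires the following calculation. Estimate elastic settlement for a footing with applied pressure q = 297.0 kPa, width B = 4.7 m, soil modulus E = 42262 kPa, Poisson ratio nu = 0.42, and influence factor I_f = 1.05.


Using Se = q * B * (1 - nu^2) * I_f / E
1 - nu^2 = 1 - 0.42^2 = 0.8236
Se = 297.0 * 4.7 * 0.8236 * 1.05 / 42262
Se = 0.028563 m
Convert to mm: Se = 0.028563 * 1000 = 28.563 mm


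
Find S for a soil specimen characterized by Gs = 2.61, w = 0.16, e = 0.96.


Result: 0.435

Derivation:
Using S = Gs * w / e
S = 2.61 * 0.16 / 0.96
S = 0.435


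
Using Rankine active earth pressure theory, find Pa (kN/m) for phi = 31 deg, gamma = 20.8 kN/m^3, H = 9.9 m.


Compute active earth pressure coefficient:
Ka = tan^2(45 - phi/2) = tan^2(29.5) = 0.320099
Compute active force:
Pa = 0.5 * Ka * gamma * H^2
Pa = 0.5 * 0.320099 * 20.8 * 9.9^2
Pa = 326.28 kN/m


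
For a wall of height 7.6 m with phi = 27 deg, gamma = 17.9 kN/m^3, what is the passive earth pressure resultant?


Compute passive earth pressure coefficient:
Kp = tan^2(45 + phi/2) = tan^2(58.5) = 2.66294
Compute passive force:
Pp = 0.5 * Kp * gamma * H^2
Pp = 0.5 * 2.66294 * 17.9 * 7.6^2
Pp = 1376.61 kN/m


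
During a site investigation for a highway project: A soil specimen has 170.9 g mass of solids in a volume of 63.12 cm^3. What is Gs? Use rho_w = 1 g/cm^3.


Using Gs = m_s / (V_s * rho_w)
Since rho_w = 1 g/cm^3:
Gs = 170.9 / 63.12
Gs = 2.708


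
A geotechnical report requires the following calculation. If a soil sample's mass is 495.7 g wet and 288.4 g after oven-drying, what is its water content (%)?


Using w = (m_wet - m_dry) / m_dry * 100
m_wet - m_dry = 495.7 - 288.4 = 207.3 g
w = 207.3 / 288.4 * 100
w = 71.88 %


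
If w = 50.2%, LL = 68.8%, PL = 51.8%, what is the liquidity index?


Result: -0.094

Derivation:
First compute the plasticity index:
PI = LL - PL = 68.8 - 51.8 = 17.0
Then compute the liquidity index:
LI = (w - PL) / PI
LI = (50.2 - 51.8) / 17.0
LI = -0.094


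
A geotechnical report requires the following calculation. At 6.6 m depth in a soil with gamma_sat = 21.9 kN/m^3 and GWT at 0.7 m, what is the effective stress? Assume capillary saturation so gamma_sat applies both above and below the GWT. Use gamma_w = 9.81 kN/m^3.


Result: 86.66 kPa

Derivation:
Total stress = gamma_sat * depth
sigma = 21.9 * 6.6 = 144.54 kPa
Pore water pressure u = gamma_w * (depth - d_wt)
u = 9.81 * (6.6 - 0.7) = 57.879 kPa
Effective stress = sigma - u
sigma' = 144.54 - 57.879 = 86.66 kPa


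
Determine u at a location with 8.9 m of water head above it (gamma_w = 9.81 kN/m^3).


Result: 87.31 kPa

Derivation:
Using u = gamma_w * h_w
u = 9.81 * 8.9
u = 87.31 kPa


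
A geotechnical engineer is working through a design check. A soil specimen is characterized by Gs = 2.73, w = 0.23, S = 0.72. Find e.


Using the relation e = Gs * w / S
e = 2.73 * 0.23 / 0.72
e = 0.8721


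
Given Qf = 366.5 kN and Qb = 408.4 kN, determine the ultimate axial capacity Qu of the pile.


Using Qu = Qf + Qb
Qu = 366.5 + 408.4
Qu = 774.9 kN


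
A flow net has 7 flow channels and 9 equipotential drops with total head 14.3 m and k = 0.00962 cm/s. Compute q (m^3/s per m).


Convert k to m/s for unit consistency with H:
k = 0.00962 cm/s = 0.00962 / 100 m/s = 9.62e-05 m/s
Using q = k * H * Nf / Nd
Nf / Nd = 7 / 9 = 0.7778
q = 9.62e-05 * 14.3 * 0.7778
q = 0.00107 m^3/s per m


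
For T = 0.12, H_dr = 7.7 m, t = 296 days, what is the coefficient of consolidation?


Result: 0.02404 m^2/day

Derivation:
Using cv = T * H_dr^2 / t
H_dr^2 = 7.7^2 = 59.29
cv = 0.12 * 59.29 / 296
cv = 0.02404 m^2/day


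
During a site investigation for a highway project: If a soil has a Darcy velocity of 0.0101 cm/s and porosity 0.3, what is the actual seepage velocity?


Using v_s = v_d / n
v_s = 0.0101 / 0.3
v_s = 0.03367 cm/s


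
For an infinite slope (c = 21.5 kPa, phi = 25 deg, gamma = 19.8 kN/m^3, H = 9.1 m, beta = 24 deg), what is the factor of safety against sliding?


Using Fs = c / (gamma*H*sin(beta)*cos(beta)) + tan(phi)/tan(beta)
Cohesion contribution = 21.5 / (19.8*9.1*sin(24)*cos(24))
Cohesion contribution = 0.321136
Friction contribution = tan(25)/tan(24) = 1.04734
Fs = 0.321136 + 1.04734
Fs = 1.368


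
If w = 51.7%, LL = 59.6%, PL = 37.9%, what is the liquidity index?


First compute the plasticity index:
PI = LL - PL = 59.6 - 37.9 = 21.7
Then compute the liquidity index:
LI = (w - PL) / PI
LI = (51.7 - 37.9) / 21.7
LI = 0.636


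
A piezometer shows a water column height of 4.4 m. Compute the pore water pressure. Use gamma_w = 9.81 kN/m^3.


Using u = gamma_w * h_w
u = 9.81 * 4.4
u = 43.16 kPa


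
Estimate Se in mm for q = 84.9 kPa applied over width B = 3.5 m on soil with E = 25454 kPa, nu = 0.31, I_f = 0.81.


Using Se = q * B * (1 - nu^2) * I_f / E
1 - nu^2 = 1 - 0.31^2 = 0.9039
Se = 84.9 * 3.5 * 0.9039 * 0.81 / 25454
Se = 0.008547 m
Convert to mm: Se = 0.008547 * 1000 = 8.547 mm


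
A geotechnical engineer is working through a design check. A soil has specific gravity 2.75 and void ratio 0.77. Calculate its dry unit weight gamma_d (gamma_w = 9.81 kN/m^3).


Using gamma_d = Gs * gamma_w / (1 + e)
gamma_d = 2.75 * 9.81 / (1 + 0.77)
gamma_d = 2.75 * 9.81 / 1.77
gamma_d = 15.242 kN/m^3


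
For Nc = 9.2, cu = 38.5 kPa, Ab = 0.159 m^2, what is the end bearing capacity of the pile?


Using Qb = Nc * cu * Ab
Qb = 9.2 * 38.5 * 0.159
Qb = 56.32 kN


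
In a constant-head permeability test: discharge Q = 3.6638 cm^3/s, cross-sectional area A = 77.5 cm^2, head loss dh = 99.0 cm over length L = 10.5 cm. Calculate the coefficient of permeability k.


Compute hydraulic gradient:
i = dh / L = 99.0 / 10.5 = 9.42857
Then apply Darcy's law:
k = Q / (A * i)
k = 3.6638 / (77.5 * 9.42857)
k = 3.6638 / 730.714
k = 0.005014 cm/s


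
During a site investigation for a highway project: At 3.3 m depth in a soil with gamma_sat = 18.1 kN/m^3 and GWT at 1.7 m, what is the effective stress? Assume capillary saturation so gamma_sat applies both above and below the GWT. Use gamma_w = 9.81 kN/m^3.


Result: 44.03 kPa

Derivation:
Total stress = gamma_sat * depth
sigma = 18.1 * 3.3 = 59.73 kPa
Pore water pressure u = gamma_w * (depth - d_wt)
u = 9.81 * (3.3 - 1.7) = 15.696 kPa
Effective stress = sigma - u
sigma' = 59.73 - 15.696 = 44.03 kPa


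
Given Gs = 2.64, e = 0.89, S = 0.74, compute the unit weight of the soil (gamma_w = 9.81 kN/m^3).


Result: 17.121 kN/m^3

Derivation:
Using gamma = gamma_w * (Gs + S*e) / (1 + e)
Numerator: Gs + S*e = 2.64 + 0.74*0.89 = 3.2986
Denominator: 1 + e = 1 + 0.89 = 1.89
gamma = 9.81 * 3.2986 / 1.89
gamma = 17.121 kN/m^3


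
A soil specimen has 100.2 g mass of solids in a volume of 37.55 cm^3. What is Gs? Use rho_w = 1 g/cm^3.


Result: 2.668

Derivation:
Using Gs = m_s / (V_s * rho_w)
Since rho_w = 1 g/cm^3:
Gs = 100.2 / 37.55
Gs = 2.668
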